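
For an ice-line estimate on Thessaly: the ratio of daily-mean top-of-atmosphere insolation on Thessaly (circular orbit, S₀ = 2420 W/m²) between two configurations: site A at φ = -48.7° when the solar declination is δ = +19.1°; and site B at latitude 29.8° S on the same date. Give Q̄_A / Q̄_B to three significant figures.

— Configuration A (φ=-48.7°):
cos H₀ = −tan(-48.7°) tan(+19.100°) = 0.3942, H₀ = 1.1656 rad.
Bracket: H₀ sin φ sin δ + cos φ cos δ sin H₀ = 1.1656×-0.75126×0.32722 + 0.66000×0.94495×0.91904 = -0.286536 + 0.573175 = 0.286639.
Q̄ = (S₀/π) × [bracket] = (2420/π) × 0.286639 = 220.80 W/m².
— Configuration B (φ=-29.8°):
cos H₀ = −tan(-29.8°) tan(+19.100°) = 0.1983, H₀ = 1.3712 rad.
Bracket: H₀ sin φ sin δ + cos φ cos δ sin H₀ = 1.3712×-0.49697×0.32722 + 0.86777×0.94495×0.98014 = -0.222983 + 0.803714 = 0.580731.
Q̄ = (S₀/π) × [bracket] = (2420/π) × 0.580731 = 447.34 W/m².
Ratio Q̄_A / Q̄_B = 220.80 / 447.34 = 0.4936.

Q̄_A / Q̄_B ≈ 0.494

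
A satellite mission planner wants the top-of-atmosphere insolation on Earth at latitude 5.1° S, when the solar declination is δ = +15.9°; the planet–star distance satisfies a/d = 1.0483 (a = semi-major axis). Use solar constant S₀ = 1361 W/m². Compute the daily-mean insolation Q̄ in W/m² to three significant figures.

cos H₀ = −tan(-5.1°) tan(+15.900°) = 0.0254, H₀ = 1.5454 rad.
Bracket: H₀ sin φ sin δ + cos φ cos δ sin H₀ = 1.5454×-0.08889×0.27396 + 0.99604×0.96174×0.99968 = -0.037634 + 0.957625 = 0.919991.
Inverse-square distance factor (a/d)² = 1.0483² = 1.098933.
Q̄ = (S₀/π) × 1.098933 × [bracket] = (1361/π) × 1.098933 × 0.919991 = 438.0 W/m².

Q̄ ≈ 438 W/m²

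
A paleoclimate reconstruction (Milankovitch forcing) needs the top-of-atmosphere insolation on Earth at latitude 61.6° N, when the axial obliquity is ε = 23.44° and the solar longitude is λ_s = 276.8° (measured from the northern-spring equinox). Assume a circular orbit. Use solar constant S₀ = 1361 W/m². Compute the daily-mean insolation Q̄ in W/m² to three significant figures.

Solar declination: sin δ = sin ε · sin λ_s = sin 23.44° × sin 276.8° = -0.39499, so δ = -23.265°.
cos H₀ = −tan(+61.6°) tan(-23.265°) = 0.7952, H₀ = 0.6515 rad.
Bracket: H₀ sin φ sin δ + cos φ cos δ sin H₀ = 0.6515×0.87965×-0.39499 + 0.47562×0.91869×0.60637 = -0.226366 + 0.264952 = 0.038586.
Q̄ = (S₀/π) × [bracket] = (1361/π) × 0.038586 = 16.72 W/m².

Q̄ ≈ 16.7 W/m²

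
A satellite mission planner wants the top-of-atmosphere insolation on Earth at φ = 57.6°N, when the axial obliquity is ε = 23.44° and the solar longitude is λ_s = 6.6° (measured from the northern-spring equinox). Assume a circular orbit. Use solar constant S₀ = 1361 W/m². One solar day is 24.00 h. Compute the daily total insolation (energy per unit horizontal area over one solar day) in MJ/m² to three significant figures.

Solar declination: sin δ = sin ε · sin λ_s = sin 23.44° × sin 6.6° = 0.04572, so δ = +2.621°.
cos H₀ = −tan(+57.6°) tan(+2.621°) = -0.0721, H₀ = 1.6430 rad.
Bracket: H₀ sin φ sin δ + cos φ cos δ sin H₀ = 1.6430×0.84433×0.04572 + 0.53583×0.99895×0.99740 = 0.063424 + 0.533876 = 0.597300.
Q̄ = (S₀/π) × [bracket] = (1361/π) × 0.597300 = 258.76 W/m².
Daily total = Q̄ × 24.00 h × 3600 s/h = 258.76 × 24.00 × 3600 / 10⁶ = 22.36 MJ/m².

22.4 MJ/m²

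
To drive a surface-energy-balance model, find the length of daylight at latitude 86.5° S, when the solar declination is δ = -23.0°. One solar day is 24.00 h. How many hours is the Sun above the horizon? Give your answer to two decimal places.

Sunrise equation: cos h₀ = −tan ϕ · tan δ = -6.9401 ≤ −1, so the Sun never sets (polar day) and h₀ = π.
Daylight = 2h₀/(2π) × 24.00 h = (3.1416/π) × 24.00 = 24.00 h.

24.00 h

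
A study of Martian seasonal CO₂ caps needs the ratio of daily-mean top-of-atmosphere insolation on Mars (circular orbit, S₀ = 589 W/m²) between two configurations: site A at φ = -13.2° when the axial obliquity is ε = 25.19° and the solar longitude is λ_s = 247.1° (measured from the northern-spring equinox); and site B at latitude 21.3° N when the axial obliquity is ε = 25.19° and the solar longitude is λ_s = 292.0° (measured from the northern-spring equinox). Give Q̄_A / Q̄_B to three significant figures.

Q̄_A / Q̄_B ≈ 1.62

— Configuration A (φ=-13.2°):
Solar declination: sin δ = sin ε · sin λ_s = sin 25.19° × sin 247.1° = -0.39208, so δ = -23.084°.
cos H₀ = −tan(-13.2°) tan(-23.084°) = -0.1000, H₀ = 1.6709 rad.
Bracket: H₀ sin φ sin δ + cos φ cos δ sin H₀ = 1.6709×-0.22835×-0.39208 + 0.97358×0.91993×0.99499 = 0.149598 + 0.891138 = 1.040736.
Q̄ = (S₀/π) × [bracket] = (589/π) × 1.040736 = 195.12 W/m².
— Configuration B (φ=+21.3°):
Solar declination: sin δ = sin ε · sin λ_s = sin 25.19° × sin 292.0° = -0.39463, so δ = -23.243°.
cos H₀ = −tan(+21.3°) tan(-23.243°) = 0.1674, H₀ = 1.4026 rad.
Bracket: H₀ sin φ sin δ + cos φ cos δ sin H₀ = 1.4026×0.36325×-0.39463 + 0.93169×0.91884×0.98588 = -0.201062 + 0.843986 = 0.642924.
Q̄ = (S₀/π) × [bracket] = (589/π) × 0.642924 = 120.54 W/m².
Ratio Q̄_A / Q̄_B = 195.12 / 120.54 = 1.619.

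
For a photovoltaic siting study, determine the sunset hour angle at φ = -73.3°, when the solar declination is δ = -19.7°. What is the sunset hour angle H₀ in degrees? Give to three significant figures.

H₀ = 180°

Sunrise equation: cos H₀ = −tan φ · tan δ = -1.1934 ≤ −1, so the Sun never sets (polar day) and H₀ = π.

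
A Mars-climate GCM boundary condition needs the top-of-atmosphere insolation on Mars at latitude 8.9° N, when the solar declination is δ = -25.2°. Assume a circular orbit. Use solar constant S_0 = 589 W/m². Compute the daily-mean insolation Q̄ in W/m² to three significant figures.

cos h₀ = −tan(+8.9°) tan(-25.200°) = 0.0737, h₀ = 1.4970 rad.
Bracket: h₀ sin ϕ sin δ + cos ϕ cos δ sin h₀ = 1.4970×0.15471×-0.42578 + 0.98796×0.90483×0.99728 = -0.098611 + 0.891504 = 0.792893.
Q̄ = (S_0/π) × [bracket] = (589/π) × 0.792893 = 148.7 W/m².

Q̄ ≈ 149 W/m²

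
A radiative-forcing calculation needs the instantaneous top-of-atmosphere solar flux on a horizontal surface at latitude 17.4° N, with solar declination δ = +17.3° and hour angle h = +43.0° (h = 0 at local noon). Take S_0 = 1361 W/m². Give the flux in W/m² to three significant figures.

1.03e+03 W/m²

cos θ_z = sin ϕ sin δ + cos ϕ cos δ cos h = 0.088927 + 0.666315 = 0.755242.
Flux = S_0 · cos θ_z = 1361 × 0.755242 = 1028 W/m².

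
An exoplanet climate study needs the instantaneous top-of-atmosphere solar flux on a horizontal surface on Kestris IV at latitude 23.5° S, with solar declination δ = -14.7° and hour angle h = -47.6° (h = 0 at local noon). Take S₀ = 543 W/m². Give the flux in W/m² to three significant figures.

380 W/m²

cos θ_z = sin φ sin δ + cos φ cos δ cos h = 0.101186 + 0.598135 = 0.699321.
Flux = S₀ · cos θ_z = 543 × 0.699321 = 379.7 W/m².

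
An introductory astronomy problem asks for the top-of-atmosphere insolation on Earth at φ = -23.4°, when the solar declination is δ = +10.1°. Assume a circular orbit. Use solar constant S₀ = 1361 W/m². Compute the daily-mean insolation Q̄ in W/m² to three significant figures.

cos H₀ = −tan(-23.4°) tan(+10.100°) = 0.0771, H₀ = 1.4936 rad.
Bracket: H₀ sin φ sin δ + cos φ cos δ sin H₀ = 1.4936×-0.39715×0.17537 + 0.91775×0.98450×0.99702 = -0.104027 + 0.900832 = 0.796805.
Q̄ = (S₀/π) × [bracket] = (1361/π) × 0.796805 = 345.2 W/m².

Q̄ ≈ 345 W/m²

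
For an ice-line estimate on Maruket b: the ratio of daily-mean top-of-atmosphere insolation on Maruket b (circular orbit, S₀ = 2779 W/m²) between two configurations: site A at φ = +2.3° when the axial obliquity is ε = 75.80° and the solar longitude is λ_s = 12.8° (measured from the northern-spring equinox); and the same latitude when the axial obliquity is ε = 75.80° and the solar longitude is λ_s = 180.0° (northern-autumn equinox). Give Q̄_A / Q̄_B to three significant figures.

— Configuration A (φ=+2.3°):
Solar declination: sin δ = sin ε · sin λ_s = sin 75.80° × sin 12.8° = 0.21478, so δ = +12.403°.
cos H₀ = −tan(+2.3°) tan(+12.403°) = -0.0088, H₀ = 1.5796 rad.
Bracket: H₀ sin φ sin δ + cos φ cos δ sin H₀ = 1.5796×0.04013×0.21478 + 0.99919×0.97666×0.99996 = 0.013615 + 0.975830 = 0.989445.
Q̄ = (S₀/π) × [bracket] = (2779/π) × 0.989445 = 875.25 W/m².
— Configuration B (φ=+2.3°):
Solar declination: sin δ = sin ε · sin λ_s = sin 75.80° × sin 180.0° = 0.00000, so δ = +0.000°.
cos H₀ = −tan(+2.3°) tan(+0.000°) = -0.0000, H₀ = 1.5708 rad.
Bracket: H₀ sin φ sin δ + cos φ cos δ sin H₀ = 1.5708×0.04013×0.00000 + 0.99919×1.00000×1.00000 = 0.000000 + 0.999190 = 0.999190.
Q̄ = (S₀/π) × [bracket] = (2779/π) × 0.999190 = 883.87 W/m².
Ratio Q̄_A / Q̄_B = 875.25 / 883.87 = 0.9902.

Q̄_A / Q̄_B ≈ 0.990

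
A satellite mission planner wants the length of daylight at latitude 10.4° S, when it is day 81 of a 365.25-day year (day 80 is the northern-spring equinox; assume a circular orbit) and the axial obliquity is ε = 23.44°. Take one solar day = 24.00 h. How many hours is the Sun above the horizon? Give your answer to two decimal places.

11.99 h

Solar longitude: λ_s = 360° × (81 − 80)/365.25 = 0.986°.
sin δ = sin 23.44° × sin 0.986° = 0.00684, so δ = +0.392°.
cos H₀ = −tan φ · tan δ = −tan(-10.4°) × tan(+0.392°) = 0.0013, so H₀ = 1.5695 rad = 89.93°.
Daylight = 2H₀/(2π) × 24.00 h = (1.5695/π) × 24.00 = 11.99 h.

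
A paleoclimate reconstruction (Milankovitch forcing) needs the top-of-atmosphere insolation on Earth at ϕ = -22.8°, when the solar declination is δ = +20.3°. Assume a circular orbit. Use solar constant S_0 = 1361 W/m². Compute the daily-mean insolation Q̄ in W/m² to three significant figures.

Q̄ ≈ 288 W/m²

cos h₀ = −tan(-22.8°) tan(+20.300°) = 0.1555, h₀ = 1.4147 rad.
Bracket: h₀ sin ϕ sin δ + cos ϕ cos δ sin h₀ = 1.4147×-0.38752×0.34694 + 0.92186×0.93789×0.98784 = -0.190201 + 0.854090 = 0.663889.
Q̄ = (S_0/π) × [bracket] = (1361/π) × 0.663889 = 287.6 W/m².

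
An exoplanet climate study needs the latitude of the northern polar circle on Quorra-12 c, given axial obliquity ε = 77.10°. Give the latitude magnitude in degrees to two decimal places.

The polar circle is the lowest latitude that experiences at least one full rotation of continuous daylight at the northern-summer solstice; it lies at |φ| = 90° − ε = 90° − 77.10° = 12.90°.

12.90°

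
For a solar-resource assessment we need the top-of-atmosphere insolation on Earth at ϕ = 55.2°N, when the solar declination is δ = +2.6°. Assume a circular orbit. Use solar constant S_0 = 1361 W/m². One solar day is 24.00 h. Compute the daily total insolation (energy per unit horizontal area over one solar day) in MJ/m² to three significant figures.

23.6 MJ/m²

cos h₀ = −tan(+55.2°) tan(+2.600°) = -0.0653, h₀ = 1.6362 rad.
Bracket: h₀ sin ϕ sin δ + cos ϕ cos δ sin h₀ = 1.6362×0.82115×0.04536 + 0.57071×0.99897×0.99786 = 0.060944 + 0.568902 = 0.629846.
Q̄ = (S_0/π) × [bracket] = (1361/π) × 0.629846 = 272.86 W/m².
Daily total = Q̄ × 24.00 h × 3600 s/h = 272.86 × 24.00 × 3600 / 10⁶ = 23.58 MJ/m².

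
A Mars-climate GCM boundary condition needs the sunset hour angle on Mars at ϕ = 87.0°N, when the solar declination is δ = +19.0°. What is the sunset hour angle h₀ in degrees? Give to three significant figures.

Sunrise equation: cos h₀ = −tan ϕ · tan δ = -6.5702 ≤ −1, so the Sun never sets (polar day) and h₀ = π.

h₀ = 180°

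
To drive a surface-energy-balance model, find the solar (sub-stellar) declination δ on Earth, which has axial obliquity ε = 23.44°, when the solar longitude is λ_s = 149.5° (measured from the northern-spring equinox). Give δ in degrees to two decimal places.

δ = +11.65°

sin δ = sin ε · sin λ_s = sin 23.44° × sin 149.5° = 0.201893.
δ = arcsin(0.201893) = +11.65°.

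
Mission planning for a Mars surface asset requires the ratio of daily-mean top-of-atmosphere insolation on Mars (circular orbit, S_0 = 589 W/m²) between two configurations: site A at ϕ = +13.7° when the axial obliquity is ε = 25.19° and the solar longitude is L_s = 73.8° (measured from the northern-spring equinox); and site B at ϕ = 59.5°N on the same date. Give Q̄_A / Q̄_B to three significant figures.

— Configuration A (ϕ=+13.7°):
Solar declination: sin δ = sin ε · sin L_s = sin 25.19° × sin 73.8° = 0.40872, so δ = +24.125°.
cos h₀ = −tan(+13.7°) tan(+24.125°) = -0.1092, h₀ = 1.6802 rad.
Bracket: h₀ sin ϕ sin δ + cos ϕ cos δ sin h₀ = 1.6802×0.23684×0.40872 + 0.97155×0.91266×0.99402 = 0.162645 + 0.881392 = 1.044037.
Q̄ = (S_0/π) × [bracket] = (589/π) × 1.044037 = 195.74 W/m².
— Configuration B (ϕ=+59.5°):
cos h₀ = −tan(+59.5°) tan(+24.125°) = -0.7603, h₀ = 2.4345 rad.
Bracket: h₀ sin ϕ sin δ + cos ϕ cos δ sin h₀ = 2.4345×0.86163×0.40872 + 0.50754×0.91266×0.64960 = 0.857347 + 0.300902 = 1.158249.
Q̄ = (S_0/π) × [bracket] = (589/π) × 1.158249 = 217.15 W/m².
Ratio Q̄_A / Q̄_B = 195.74 / 217.15 = 0.9014.

Q̄_A / Q̄_B ≈ 0.901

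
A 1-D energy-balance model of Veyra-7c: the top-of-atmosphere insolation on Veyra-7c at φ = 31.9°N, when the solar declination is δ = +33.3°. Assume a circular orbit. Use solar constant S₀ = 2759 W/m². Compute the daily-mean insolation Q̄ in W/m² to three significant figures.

Q̄ ≈ 1.08e+03 W/m²

cos H₀ = −tan(+31.9°) tan(+33.300°) = -0.4089, H₀ = 1.9920 rad.
Bracket: H₀ sin φ sin δ + cos φ cos δ sin H₀ = 1.9920×0.52844×0.54902 + 0.84897×0.83581×0.91259 = 0.577927 + 0.647553 = 1.225480.
Q̄ = (S₀/π) × [bracket] = (2759/π) × 1.225480 = 1076 W/m².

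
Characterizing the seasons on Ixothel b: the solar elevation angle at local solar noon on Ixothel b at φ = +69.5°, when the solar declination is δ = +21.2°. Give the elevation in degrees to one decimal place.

At local noon the hour angle is zero, so the zenith angle equals |φ − δ| = |+69.5° − (+21.200°)| = 48.300°.
Elevation = 90° − 48.300° = 41.7°.

41.7°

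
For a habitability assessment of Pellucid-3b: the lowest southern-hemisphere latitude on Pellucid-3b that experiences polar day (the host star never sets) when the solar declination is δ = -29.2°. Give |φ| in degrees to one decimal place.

|φ| = 60.8°

Polar day requires cos H₀ = −tan φ tan δ ≤ −1, i.e. tan φ tan δ ≥ 1.
The boundary is |tan φ| · |tan δ| = 1, so |φ| = 90° − |δ| = 90° − 29.2° = 60.8° in the southern hemisphere.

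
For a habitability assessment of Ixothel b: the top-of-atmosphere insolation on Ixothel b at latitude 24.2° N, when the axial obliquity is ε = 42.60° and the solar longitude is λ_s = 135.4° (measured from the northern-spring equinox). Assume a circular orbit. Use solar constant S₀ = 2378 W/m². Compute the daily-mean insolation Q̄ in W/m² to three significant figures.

Q̄ ≈ 857 W/m²

Solar declination: sin δ = sin ε · sin λ_s = sin 42.60° × sin 135.4° = 0.47527, so δ = +28.377°.
cos H₀ = −tan(+24.2°) tan(+28.377°) = -0.2428, H₀ = 1.8160 rad.
Bracket: H₀ sin φ sin δ + cos φ cos δ sin H₀ = 1.8160×0.40992×0.47527 + 0.91212×0.87984×0.97008 = 0.353798 + 0.778508 = 1.132306.
Q̄ = (S₀/π) × [bracket] = (2378/π) × 1.132306 = 857.1 W/m².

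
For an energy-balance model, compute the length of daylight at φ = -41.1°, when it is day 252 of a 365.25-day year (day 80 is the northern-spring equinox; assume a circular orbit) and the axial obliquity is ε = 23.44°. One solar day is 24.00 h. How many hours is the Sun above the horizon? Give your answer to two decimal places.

Solar longitude: λ_s = 360° × (252 − 80)/365.25 = 169.528°.
sin δ = sin 23.44° × sin 169.528° = 0.07230, so δ = +4.146°.
cos H₀ = −tan φ · tan δ = −tan(-41.1°) × tan(+4.146°) = 0.0632, so H₀ = 1.5075 rad = 86.37°.
Daylight = 2H₀/(2π) × 24.00 h = (1.5075/π) × 24.00 = 11.52 h.

11.52 h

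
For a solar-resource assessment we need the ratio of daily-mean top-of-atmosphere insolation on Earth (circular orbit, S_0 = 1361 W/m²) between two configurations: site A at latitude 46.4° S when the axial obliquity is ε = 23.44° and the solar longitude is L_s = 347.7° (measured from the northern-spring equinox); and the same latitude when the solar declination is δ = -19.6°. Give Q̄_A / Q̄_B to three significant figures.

— Configuration A (ϕ=-46.4°):
Solar declination: sin δ = sin ε · sin L_s = sin 23.44° × sin 347.7° = -0.08474, so δ = -4.861°.
cos h₀ = −tan(-46.4°) tan(-4.861°) = -0.0893, h₀ = 1.6602 rad.
Bracket: h₀ sin ϕ sin δ + cos ϕ cos δ sin h₀ = 1.6602×-0.72417×-0.08474 + 0.68962×0.99640×0.99600 = 0.101880 + 0.684389 = 0.786269.
Q̄ = (S_0/π) × [bracket] = (1361/π) × 0.786269 = 340.63 W/m².
— Configuration B (ϕ=-46.4°):
cos h₀ = −tan(-46.4°) tan(-19.600°) = -0.3739, h₀ = 1.9540 rad.
Bracket: h₀ sin ϕ sin δ + cos ϕ cos δ sin h₀ = 1.9540×-0.72417×-0.33545 + 0.68962×0.94206×0.92746 = 0.474671 + 0.602537 = 1.077208.
Q̄ = (S_0/π) × [bracket] = (1361/π) × 1.077208 = 466.67 W/m².
Ratio Q̄_A / Q̄_B = 340.63 / 466.67 = 0.7299.

Q̄_A / Q̄_B ≈ 0.730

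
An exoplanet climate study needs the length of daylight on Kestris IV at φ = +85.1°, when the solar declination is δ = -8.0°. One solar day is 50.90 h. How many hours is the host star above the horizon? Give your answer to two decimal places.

0.00 h

cos H₀ = −tan φ · tan δ = 1.6393 ≥ 1, so the host star never rises (polar night) and H₀ = 0.
Daylight = 2H₀/(2π) × 50.90 h = (0.0000/π) × 50.90 = 0.00 h.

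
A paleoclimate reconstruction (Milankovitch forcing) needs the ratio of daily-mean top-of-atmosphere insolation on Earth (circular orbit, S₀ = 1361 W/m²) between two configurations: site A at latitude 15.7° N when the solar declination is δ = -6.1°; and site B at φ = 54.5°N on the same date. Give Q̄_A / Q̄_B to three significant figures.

Q̄_A / Q̄_B ≈ 2.04

— Configuration A (φ=+15.7°):
cos H₀ = −tan(+15.7°) tan(-6.100°) = 0.0300, H₀ = 1.5408 rad.
Bracket: H₀ sin φ sin δ + cos φ cos δ sin H₀ = 1.5408×0.27060×-0.10626 + 0.96269×0.99434×0.99955 = -0.044304 + 0.956810 = 0.912506.
Q̄ = (S₀/π) × [bracket] = (1361/π) × 0.912506 = 395.32 W/m².
— Configuration B (φ=+54.5°):
cos H₀ = −tan(+54.5°) tan(-6.100°) = 0.1498, H₀ = 1.4204 rad.
Bracket: H₀ sin φ sin δ + cos φ cos δ sin H₀ = 1.4204×0.81412×-0.10626 + 0.58070×0.99434×0.98871 = -0.122877 + 0.570894 = 0.448017.
Q̄ = (S₀/π) × [bracket] = (1361/π) × 0.448017 = 194.09 W/m².
Ratio Q̄_A / Q̄_B = 395.32 / 194.09 = 2.037.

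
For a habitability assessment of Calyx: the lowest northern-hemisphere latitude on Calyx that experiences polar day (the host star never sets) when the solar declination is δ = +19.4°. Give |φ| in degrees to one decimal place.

Polar day requires cos H₀ = −tan φ tan δ ≤ −1, i.e. tan φ tan δ ≥ 1.
The boundary is |tan φ| · |tan δ| = 1, so |φ| = 90° − |δ| = 90° − 19.4° = 70.6° in the northern hemisphere.

|φ| = 70.6°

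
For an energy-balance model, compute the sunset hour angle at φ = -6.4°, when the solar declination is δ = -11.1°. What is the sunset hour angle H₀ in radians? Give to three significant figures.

H₀ = 1.59 rad

cos H₀ = −tan φ · tan δ = −tan(-6.4°) × tan(-11.100°) = -0.0220, so H₀ = 1.5928 rad = 91.26°.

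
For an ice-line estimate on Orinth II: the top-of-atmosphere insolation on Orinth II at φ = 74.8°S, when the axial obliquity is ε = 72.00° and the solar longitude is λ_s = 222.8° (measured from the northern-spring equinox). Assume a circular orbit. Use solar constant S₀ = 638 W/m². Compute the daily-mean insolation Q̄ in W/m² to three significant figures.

Q̄ ≈ 398 W/m²

Solar declination: sin δ = sin ε · sin λ_s = sin 72.00° × sin 222.8° = -0.64619, so δ = -40.255°.
cos H₀ = −tan(-74.8°) tan(-40.255°) = -3.1164 ≤ −1 ⇒ polar day, H₀ = π.
Bracket: H₀ sin φ sin δ + cos φ cos δ sin H₀ = 3.1416×-0.96502×-0.64619 + 0.26219×0.76318×0.00000 = 1.959059 + 0.000000 = 1.959059.
Q̄ = (S₀/π) × [bracket] = (638/π) × 1.959059 = 397.8 W/m².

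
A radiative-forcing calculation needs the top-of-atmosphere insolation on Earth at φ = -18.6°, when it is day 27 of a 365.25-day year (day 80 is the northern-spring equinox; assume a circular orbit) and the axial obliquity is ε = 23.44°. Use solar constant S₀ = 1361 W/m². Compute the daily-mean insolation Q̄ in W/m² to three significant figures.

Q̄ ≈ 460 W/m²

Solar longitude: λ_s = 360° × (27 − 80)/365.25 = -52.238°, i.e. -52.238° + 360° = 307.762°.
sin δ = sin 23.44° × sin 307.762° = -0.31448, so δ = -18.329°.
cos H₀ = −tan(-18.6°) tan(-18.329°) = -0.1115, H₀ = 1.6825 rad.
Bracket: H₀ sin φ sin δ + cos φ cos δ sin H₀ = 1.6825×-0.31896×-0.31448 + 0.94777×0.94927×0.99377 = 0.168766 + 0.894085 = 1.062851.
Q̄ = (S₀/π) × [bracket] = (1361/π) × 1.062851 = 460.4 W/m².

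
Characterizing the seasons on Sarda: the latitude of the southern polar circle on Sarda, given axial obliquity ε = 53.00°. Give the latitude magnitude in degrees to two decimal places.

37.00°

The polar circle is the lowest latitude that experiences at least one full rotation of continuous darkness at the northern-summer solstice; it lies at |φ| = 90° − ε = 90° − 53.00° = 37.00°.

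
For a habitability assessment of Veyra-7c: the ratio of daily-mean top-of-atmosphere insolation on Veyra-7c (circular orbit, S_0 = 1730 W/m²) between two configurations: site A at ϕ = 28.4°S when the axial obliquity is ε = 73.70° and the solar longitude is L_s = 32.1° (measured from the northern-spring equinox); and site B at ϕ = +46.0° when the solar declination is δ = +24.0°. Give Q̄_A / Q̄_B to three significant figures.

Q̄_A / Q̄_B ≈ 0.357

— Configuration A (ϕ=-28.4°):
Solar declination: sin δ = sin ε · sin L_s = sin 73.70° × sin 32.1° = 0.51004, so δ = +30.666°.
cos h₀ = −tan(-28.4°) tan(+30.666°) = 0.3206, h₀ = 1.2444 rad.
Bracket: h₀ sin ϕ sin δ + cos ϕ cos δ sin h₀ = 1.2444×-0.47562×0.51004 + 0.87965×0.86015×0.94721 = -0.301873 + 0.716688 = 0.414815.
Q̄ = (S_0/π) × [bracket] = (1730/π) × 0.414815 = 228.43 W/m².
— Configuration B (ϕ=+46.0°):
cos h₀ = −tan(+46.0°) tan(+24.000°) = -0.4610, h₀ = 2.0500 rad.
Bracket: h₀ sin ϕ sin δ + cos ϕ cos δ sin h₀ = 2.0500×0.71934×0.40674 + 0.69466×0.91355×0.88738 = 0.599798 + 0.563137 = 1.162935.
Q̄ = (S_0/π) × [bracket] = (1730/π) × 1.162935 = 640.40 W/m².
Ratio Q̄_A / Q̄_B = 228.43 / 640.40 = 0.3567.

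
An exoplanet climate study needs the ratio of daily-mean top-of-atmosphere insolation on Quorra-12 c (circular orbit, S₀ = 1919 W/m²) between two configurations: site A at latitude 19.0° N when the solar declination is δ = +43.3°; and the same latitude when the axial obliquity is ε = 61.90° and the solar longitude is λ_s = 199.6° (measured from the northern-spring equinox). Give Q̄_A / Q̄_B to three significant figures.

Q̄_A / Q̄_B ≈ 1.42

— Configuration A (φ=+19.0°):
cos H₀ = −tan(+19.0°) tan(+43.300°) = -0.3245, H₀ = 1.9013 rad.
Bracket: H₀ sin φ sin δ + cos φ cos δ sin H₀ = 1.9013×0.32557×0.68582 + 0.94552×0.72777×0.94589 = 0.424527 + 0.650887 = 1.075414.
Q̄ = (S₀/π) × [bracket] = (1919/π) × 1.075414 = 656.90 W/m².
— Configuration B (φ=+19.0°):
Solar declination: sin δ = sin ε · sin λ_s = sin 61.90° × sin 199.6° = -0.29591, so δ = -17.212°.
cos H₀ = −tan(+19.0°) tan(-17.212°) = 0.1067, H₀ = 1.4639 rad.
Bracket: H₀ sin φ sin δ + cos φ cos δ sin H₀ = 1.4639×0.32557×-0.29591 + 0.94552×0.95522×0.99429 = -0.141031 + 0.898022 = 0.756991.
Q̄ = (S₀/π) × [bracket] = (1919/π) × 0.756991 = 462.40 W/m².
Ratio Q̄_A / Q̄_B = 656.90 / 462.40 = 1.421.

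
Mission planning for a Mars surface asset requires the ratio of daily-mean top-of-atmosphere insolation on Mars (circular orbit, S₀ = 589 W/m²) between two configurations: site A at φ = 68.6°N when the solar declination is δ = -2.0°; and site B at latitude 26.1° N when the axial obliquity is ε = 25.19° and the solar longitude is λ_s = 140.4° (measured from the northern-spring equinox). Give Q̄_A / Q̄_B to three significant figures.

Q̄_A / Q̄_B ≈ 0.297

— Configuration A (φ=+68.6°):
cos H₀ = −tan(+68.6°) tan(-2.000°) = 0.0891, H₀ = 1.4816 rad.
Bracket: H₀ sin φ sin δ + cos φ cos δ sin H₀ = 1.4816×0.93106×-0.03490 + 0.36488×0.99939×0.99602 = -0.048143 + 0.363206 = 0.315063.
Q̄ = (S₀/π) × [bracket] = (589/π) × 0.315063 = 59.069 W/m².
— Configuration B (φ=+26.1°):
Solar declination: sin δ = sin ε · sin λ_s = sin 25.19° × sin 140.4° = 0.27130, so δ = +15.742°.
cos H₀ = −tan(+26.1°) tan(+15.742°) = -0.1381, H₀ = 1.7093 rad.
Bracket: H₀ sin φ sin δ + cos φ cos δ sin H₀ = 1.7093×0.43994×0.27130 + 0.89803×0.96249×0.99042 = 0.204015 + 0.856064 = 1.060079.
Q̄ = (S₀/π) × [bracket] = (589/π) × 1.060079 = 198.75 W/m².
Ratio Q̄_A / Q̄_B = 59.069 / 198.75 = 0.2972.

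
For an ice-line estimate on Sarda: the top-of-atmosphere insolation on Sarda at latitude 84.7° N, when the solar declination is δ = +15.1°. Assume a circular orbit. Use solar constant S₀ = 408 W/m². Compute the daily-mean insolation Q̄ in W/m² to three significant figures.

Q̄ ≈ 106 W/m²

cos H₀ = −tan(+84.7°) tan(+15.100°) = -2.9086 ≤ −1 ⇒ polar day, H₀ = π.
Bracket: H₀ sin φ sin δ + cos φ cos δ sin H₀ = 3.1416×0.99572×0.26050 + 0.09237×0.96547×0.00000 = 0.814884 + 0.000000 = 0.814884.
Q̄ = (S₀/π) × [bracket] = (408/π) × 0.814884 = 105.8 W/m².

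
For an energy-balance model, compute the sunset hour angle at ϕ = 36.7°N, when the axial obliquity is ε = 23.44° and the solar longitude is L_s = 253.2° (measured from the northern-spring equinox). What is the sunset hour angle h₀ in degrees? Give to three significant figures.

Solar declination: sin δ = sin ε · sin L_s = sin 23.44° × sin 253.2° = -0.38081, so δ = -22.384°.
cos h₀ = −tan ϕ · tan δ = −tan(+36.7°) × tan(-22.384°) = 0.3070, so h₀ = 1.2588 rad = 72.12°.

h₀ = 72.1°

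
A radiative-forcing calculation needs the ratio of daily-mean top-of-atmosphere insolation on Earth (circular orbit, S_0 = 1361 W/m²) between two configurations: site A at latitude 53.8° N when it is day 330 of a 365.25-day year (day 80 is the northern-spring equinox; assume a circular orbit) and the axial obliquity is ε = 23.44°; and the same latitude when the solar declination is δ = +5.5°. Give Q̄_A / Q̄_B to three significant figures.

Q̄_A / Q̄_B ≈ 0.236

— Configuration A (ϕ=+53.8°):
Solar longitude: L_s = 360° × (330 − 80)/365.25 = 246.407°.
sin δ = sin 23.44° × sin 246.407° = -0.36454, so δ = -21.379°.
cos h₀ = −tan(+53.8°) tan(-21.379°) = 0.5349, h₀ = 1.0064 rad.
Bracket: h₀ sin ϕ sin δ + cos ϕ cos δ sin h₀ = 1.0064×0.80696×-0.36454 + 0.59061×0.93119×0.84493 = -0.296052 + 0.464686 = 0.168634.
Q̄ = (S_0/π) × [bracket] = (1361/π) × 0.168634 = 73.056 W/m².
— Configuration B (ϕ=+53.8°):
cos h₀ = −tan(+53.8°) tan(+5.500°) = -0.1316, h₀ = 1.7027 rad.
Bracket: h₀ sin ϕ sin δ + cos ϕ cos δ sin h₀ = 1.7027×0.80696×0.09585 + 0.59061×0.99540×0.99131 = 0.131699 + 0.582784 = 0.714483.
Q̄ = (S_0/π) × [bracket] = (1361/π) × 0.714483 = 309.53 W/m².
Ratio Q̄_A / Q̄_B = 73.056 / 309.53 = 0.2360.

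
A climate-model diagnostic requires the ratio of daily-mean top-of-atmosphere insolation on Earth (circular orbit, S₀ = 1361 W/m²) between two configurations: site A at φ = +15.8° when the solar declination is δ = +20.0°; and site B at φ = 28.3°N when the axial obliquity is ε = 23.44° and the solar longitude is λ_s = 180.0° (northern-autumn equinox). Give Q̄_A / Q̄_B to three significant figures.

Q̄_A / Q̄_B ≈ 1.20

— Configuration A (φ=+15.8°):
cos H₀ = −tan(+15.8°) tan(+20.000°) = -0.1030, H₀ = 1.6740 rad.
Bracket: H₀ sin φ sin δ + cos φ cos δ sin H₀ = 1.6740×0.27228×0.34202 + 0.96222×0.93969×0.99468 = 0.155892 + 0.899378 = 1.055270.
Q̄ = (S₀/π) × [bracket] = (1361/π) × 1.055270 = 457.16 W/m².
— Configuration B (φ=+28.3°):
Solar declination: sin δ = sin ε · sin λ_s = sin 23.44° × sin 180.0° = 0.00000, so δ = +0.000°.
cos H₀ = −tan(+28.3°) tan(+0.000°) = -0.0000, H₀ = 1.5708 rad.
Bracket: H₀ sin φ sin δ + cos φ cos δ sin H₀ = 1.5708×0.47409×0.00000 + 0.88048×1.00000×1.00000 = 0.000000 + 0.880480 = 0.880480.
Q̄ = (S₀/π) × [bracket] = (1361/π) × 0.880480 = 381.44 W/m².
Ratio Q̄_A / Q̄_B = 457.16 / 381.44 = 1.199.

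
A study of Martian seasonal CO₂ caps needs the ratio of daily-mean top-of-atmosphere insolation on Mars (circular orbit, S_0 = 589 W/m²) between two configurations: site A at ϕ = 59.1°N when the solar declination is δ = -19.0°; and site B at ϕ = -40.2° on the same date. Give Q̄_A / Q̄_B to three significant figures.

Q̄_A / Q̄_B ≈ 0.120

— Configuration A (ϕ=+59.1°):
cos h₀ = −tan(+59.1°) tan(-19.000°) = 0.5753, h₀ = 0.9578 rad.
Bracket: h₀ sin ϕ sin δ + cos ϕ cos δ sin h₀ = 0.9578×0.85806×-0.32557 + 0.51354×0.94552×0.81792 = -0.267570 + 0.397151 = 0.129581.
Q̄ = (S_0/π) × [bracket] = (589/π) × 0.129581 = 24.294 W/m².
— Configuration B (ϕ=-40.2°):
cos h₀ = −tan(-40.2°) tan(-19.000°) = -0.2910, h₀ = 1.8660 rad.
Bracket: h₀ sin ϕ sin δ + cos ϕ cos δ sin h₀ = 1.8660×-0.64546×-0.32557 + 0.76380×0.94552×0.95673 = 0.392126 + 0.690939 = 1.083065.
Q̄ = (S_0/π) × [bracket] = (589/π) × 1.083065 = 203.06 W/m².
Ratio Q̄_A / Q̄_B = 24.294 / 203.06 = 0.1196.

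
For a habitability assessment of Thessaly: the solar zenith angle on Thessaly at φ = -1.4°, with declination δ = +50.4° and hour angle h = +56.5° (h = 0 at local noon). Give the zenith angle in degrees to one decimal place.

cos θ_z = sin φ sin δ + cos φ cos δ cos h = -0.018825 + 0.351713 = 0.332888.
θ_z = arccos(0.332888) = 70.6°.

θ_z = 70.6°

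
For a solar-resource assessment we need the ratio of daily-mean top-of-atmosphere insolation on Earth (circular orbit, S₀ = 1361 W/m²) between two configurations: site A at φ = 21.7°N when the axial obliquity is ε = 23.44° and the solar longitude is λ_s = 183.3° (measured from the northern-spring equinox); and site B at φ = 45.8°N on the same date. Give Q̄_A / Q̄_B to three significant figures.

Q̄_A / Q̄_B ≈ 1.36

— Configuration A (φ=+21.7°):
Solar declination: sin δ = sin ε · sin λ_s = sin 23.44° × sin 183.3° = -0.02290, so δ = -1.312°.
cos H₀ = −tan(+21.7°) tan(-1.312°) = 0.0091, H₀ = 1.5617 rad.
Bracket: H₀ sin φ sin δ + cos φ cos δ sin H₀ = 1.5617×0.36975×-0.02290 + 0.92913×0.99974×0.99996 = -0.013223 + 0.928851 = 0.915628.
Q̄ = (S₀/π) × [bracket] = (1361/π) × 0.915628 = 396.67 W/m².
— Configuration B (φ=+45.8°):
cos H₀ = −tan(+45.8°) tan(-1.312°) = 0.0236, H₀ = 1.5472 rad.
Bracket: H₀ sin φ sin δ + cos φ cos δ sin H₀ = 1.5472×0.71691×-0.02290 + 0.69717×0.99974×0.99972 = -0.025401 + 0.696794 = 0.671393.
Q̄ = (S₀/π) × [bracket] = (1361/π) × 0.671393 = 290.86 W/m².
Ratio Q̄_A / Q̄_B = 396.67 / 290.86 = 1.364.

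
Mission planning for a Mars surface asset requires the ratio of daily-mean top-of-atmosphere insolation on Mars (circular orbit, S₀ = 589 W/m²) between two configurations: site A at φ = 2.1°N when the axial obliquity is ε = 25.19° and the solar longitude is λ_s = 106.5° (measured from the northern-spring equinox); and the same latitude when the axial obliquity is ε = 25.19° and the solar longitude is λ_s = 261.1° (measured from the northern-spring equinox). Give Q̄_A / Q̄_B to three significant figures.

Q̄_A / Q̄_B ≈ 1.06

— Configuration A (φ=+2.1°):
Solar declination: sin δ = sin ε · sin λ_s = sin 25.19° × sin 106.5° = 0.40809, so δ = +24.085°.
cos H₀ = −tan(+2.1°) tan(+24.085°) = -0.0164, H₀ = 1.5872 rad.
Bracket: H₀ sin φ sin δ + cos φ cos δ sin H₀ = 1.5872×0.03664×0.40809 + 0.99933×0.91294×0.99987 = 0.023732 + 0.912210 = 0.935942.
Q̄ = (S₀/π) × [bracket] = (589/π) × 0.935942 = 175.47 W/m².
— Configuration B (φ=+2.1°):
Solar declination: sin δ = sin ε · sin λ_s = sin 25.19° × sin 261.1° = -0.42050, so δ = -24.866°.
cos H₀ = −tan(+2.1°) tan(-24.866°) = 0.0170, H₀ = 1.5538 rad.
Bracket: H₀ sin φ sin δ + cos φ cos δ sin H₀ = 1.5538×0.03664×-0.42050 + 0.99933×0.90729×0.99986 = -0.023940 + 0.906555 = 0.882615.
Q̄ = (S₀/π) × [bracket] = (589/π) × 0.882615 = 165.48 W/m².
Ratio Q̄_A / Q̄_B = 175.47 / 165.48 = 1.060.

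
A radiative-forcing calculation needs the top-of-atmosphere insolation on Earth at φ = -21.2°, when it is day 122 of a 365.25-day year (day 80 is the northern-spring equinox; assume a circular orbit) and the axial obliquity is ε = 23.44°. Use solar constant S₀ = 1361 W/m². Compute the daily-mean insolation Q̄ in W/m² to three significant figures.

Q̄ ≈ 327 W/m²

Solar longitude: λ_s = 360° × (122 − 80)/365.25 = 41.396°.
sin δ = sin 23.44° × sin 41.396° = 0.26304, so δ = +15.251°.
cos H₀ = −tan(-21.2°) tan(+15.251°) = 0.1058, H₀ = 1.4648 rad.
Bracket: H₀ sin φ sin δ + cos φ cos δ sin H₀ = 1.4648×-0.36162×0.26304 + 0.93232×0.96478×0.99439 = -0.139333 + 0.894438 = 0.755105.
Q̄ = (S₀/π) × [bracket] = (1361/π) × 0.755105 = 327.1 W/m².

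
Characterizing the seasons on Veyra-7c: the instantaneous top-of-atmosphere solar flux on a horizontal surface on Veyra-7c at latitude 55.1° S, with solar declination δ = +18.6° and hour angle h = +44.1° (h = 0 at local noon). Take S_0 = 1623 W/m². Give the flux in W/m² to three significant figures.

cos θ_z = sin ϕ sin δ + cos ϕ cos δ cos h = -0.261595 + 0.389412 = 0.127817.
Flux = S_0 · cos θ_z = 1623 × 0.127817 = 207.4 W/m².

207 W/m²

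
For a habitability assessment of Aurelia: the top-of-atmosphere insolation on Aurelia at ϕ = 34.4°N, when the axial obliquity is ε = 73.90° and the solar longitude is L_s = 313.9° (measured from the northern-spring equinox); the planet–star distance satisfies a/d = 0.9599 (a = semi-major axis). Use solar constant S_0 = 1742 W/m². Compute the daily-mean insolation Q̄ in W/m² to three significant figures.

Solar declination: sin δ = sin ε · sin L_s = sin 73.90° × sin 313.9° = -0.69229, so δ = -43.812°.
cos h₀ = −tan(+34.4°) tan(-43.812°) = 0.6569, h₀ = 0.8541 rad.
Bracket: h₀ sin ϕ sin δ + cos ϕ cos δ sin h₀ = 0.8541×0.56497×-0.69229 + 0.82511×0.72162×0.75399 = -0.334058 + 0.448938 = 0.114880.
Inverse-square distance factor (a/d)² = 0.9599² = 0.921408.
Q̄ = (S_0/π) × 0.921408 × [bracket] = (1742/π) × 0.921408 × 0.114880 = 58.69 W/m².

Q̄ ≈ 58.7 W/m²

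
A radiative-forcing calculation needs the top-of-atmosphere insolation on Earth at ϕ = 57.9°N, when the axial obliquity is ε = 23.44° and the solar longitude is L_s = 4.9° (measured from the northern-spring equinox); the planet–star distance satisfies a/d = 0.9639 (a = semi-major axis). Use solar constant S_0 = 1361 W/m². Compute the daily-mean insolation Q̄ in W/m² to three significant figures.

Q̄ ≈ 232 W/m²

Solar declination: sin δ = sin ε · sin L_s = sin 23.44° × sin 4.9° = 0.03398, so δ = +1.947°.
cos h₀ = −tan(+57.9°) tan(+1.947°) = -0.0542, h₀ = 1.6250 rad.
Bracket: h₀ sin ϕ sin δ + cos ϕ cos δ sin h₀ = 1.6250×0.84712×0.03398 + 0.53140×0.99942×0.99853 = 0.046776 + 0.530311 = 0.577087.
Inverse-square distance factor (a/d)² = 0.9639² = 0.929103.
Q̄ = (S_0/π) × 0.929103 × [bracket] = (1361/π) × 0.929103 × 0.577087 = 232.3 W/m².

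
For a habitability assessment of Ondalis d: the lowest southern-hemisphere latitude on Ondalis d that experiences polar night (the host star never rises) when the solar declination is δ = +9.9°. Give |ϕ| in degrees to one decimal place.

Polar night requires cos h₀ = −tan ϕ tan δ ≥ 1, i.e. tan ϕ tan δ ≤ −1.
The boundary is |tan ϕ| · |tan δ| = 1, so |ϕ| = 90° − |δ| = 90° − 9.9° = 80.1° in the southern hemisphere.

|ϕ| = 80.1°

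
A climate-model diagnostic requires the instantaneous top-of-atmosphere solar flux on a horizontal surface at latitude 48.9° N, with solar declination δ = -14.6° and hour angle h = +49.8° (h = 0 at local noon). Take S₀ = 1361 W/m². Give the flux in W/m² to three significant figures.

300 W/m²

cos θ_z = sin φ sin δ + cos φ cos δ cos h = -0.189950 + 0.410607 = 0.220657.
Flux = S₀ · cos θ_z = 1361 × 0.220657 = 300.3 W/m².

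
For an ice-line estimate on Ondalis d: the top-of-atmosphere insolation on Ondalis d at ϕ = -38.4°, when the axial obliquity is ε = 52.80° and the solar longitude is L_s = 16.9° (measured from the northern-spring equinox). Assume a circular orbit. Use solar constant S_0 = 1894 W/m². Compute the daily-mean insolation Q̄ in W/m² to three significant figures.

Solar declination: sin δ = sin ε · sin L_s = sin 52.80° × sin 16.9° = 0.23155, so δ = +13.389°.
cos h₀ = −tan(-38.4°) tan(+13.389°) = 0.1887, h₀ = 1.3810 rad.
Bracket: h₀ sin ϕ sin δ + cos ϕ cos δ sin h₀ = 1.3810×-0.62115×0.23155 + 0.78369×0.97282×0.98204 = -0.198625 + 0.748697 = 0.550072.
Q̄ = (S_0/π) × [bracket] = (1894/π) × 0.550072 = 331.6 W/m².

Q̄ ≈ 332 W/m²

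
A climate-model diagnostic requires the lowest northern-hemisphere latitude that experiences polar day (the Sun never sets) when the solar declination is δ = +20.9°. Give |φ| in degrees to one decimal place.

Polar day requires cos H₀ = −tan φ tan δ ≤ −1, i.e. tan φ tan δ ≥ 1.
The boundary is |tan φ| · |tan δ| = 1, so |φ| = 90° − |δ| = 90° − 20.9° = 69.1° in the northern hemisphere.

|φ| = 69.1°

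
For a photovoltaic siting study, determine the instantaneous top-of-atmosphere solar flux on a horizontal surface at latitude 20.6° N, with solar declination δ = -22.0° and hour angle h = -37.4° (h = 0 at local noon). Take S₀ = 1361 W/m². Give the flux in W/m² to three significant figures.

759 W/m²

cos θ_z = sin φ sin δ + cos φ cos δ cos h = -0.131802 + 0.689472 = 0.557670.
Flux = S₀ · cos θ_z = 1361 × 0.557670 = 759.0 W/m².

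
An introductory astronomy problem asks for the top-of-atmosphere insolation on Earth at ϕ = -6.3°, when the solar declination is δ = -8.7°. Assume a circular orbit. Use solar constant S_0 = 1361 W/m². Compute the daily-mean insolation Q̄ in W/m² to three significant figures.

Q̄ ≈ 437 W/m²

cos h₀ = −tan(-6.3°) tan(-8.700°) = -0.0169, h₀ = 1.5877 rad.
Bracket: h₀ sin ϕ sin δ + cos ϕ cos δ sin h₀ = 1.5877×-0.10973×-0.15126 + 0.99396×0.98849×0.99986 = 0.026352 + 0.982382 = 1.008734.
Q̄ = (S_0/π) × [bracket] = (1361/π) × 1.008734 = 437.0 W/m².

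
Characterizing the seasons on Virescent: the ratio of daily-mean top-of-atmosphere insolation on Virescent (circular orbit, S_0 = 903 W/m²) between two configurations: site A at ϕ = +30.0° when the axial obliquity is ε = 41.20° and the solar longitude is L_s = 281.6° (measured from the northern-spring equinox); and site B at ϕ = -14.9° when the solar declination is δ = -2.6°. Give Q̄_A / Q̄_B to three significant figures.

— Configuration A (ϕ=+30.0°):
Solar declination: sin δ = sin ε · sin L_s = sin 41.20° × sin 281.6° = -0.64524, so δ = -40.183°.
cos h₀ = −tan(+30.0°) tan(-40.183°) = 0.4876, h₀ = 1.0614 rad.
Bracket: h₀ sin ϕ sin δ + cos ϕ cos δ sin h₀ = 1.0614×0.50000×-0.64524 + 0.86603×0.76398×0.87306 = -0.342429 + 0.577642 = 0.235213.
Q̄ = (S_0/π) × [bracket] = (903/π) × 0.235213 = 67.608 W/m².
— Configuration B (ϕ=-14.9°):
cos h₀ = −tan(-14.9°) tan(-2.600°) = -0.0121, h₀ = 1.5829 rad.
Bracket: h₀ sin ϕ sin δ + cos ϕ cos δ sin h₀ = 1.5829×-0.25713×-0.04536 + 0.96638×0.99897×0.99993 = 0.018462 + 0.965317 = 0.983779.
Q̄ = (S_0/π) × [bracket] = (903/π) × 0.983779 = 282.77 W/m².
Ratio Q̄_A / Q̄_B = 67.608 / 282.77 = 0.2391.

Q̄_A / Q̄_B ≈ 0.239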